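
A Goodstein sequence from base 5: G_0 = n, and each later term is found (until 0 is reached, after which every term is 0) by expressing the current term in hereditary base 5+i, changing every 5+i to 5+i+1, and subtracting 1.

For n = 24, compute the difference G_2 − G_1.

3

step 0: 24 = 4·5 + 4; sub 6 for 5: 4·6 + 4; = 28; G_1 = 28−1 = 27
step 1: 27 = 4·6 + 3; sub 7 for 6: 4·7 + 3; = 31; G_2 = 31−1 = 30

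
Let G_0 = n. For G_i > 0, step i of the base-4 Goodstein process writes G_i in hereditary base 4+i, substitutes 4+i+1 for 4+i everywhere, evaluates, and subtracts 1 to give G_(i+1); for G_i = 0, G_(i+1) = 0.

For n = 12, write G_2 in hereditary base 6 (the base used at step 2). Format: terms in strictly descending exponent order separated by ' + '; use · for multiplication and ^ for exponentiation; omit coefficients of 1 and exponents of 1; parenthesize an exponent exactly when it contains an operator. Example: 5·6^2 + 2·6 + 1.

2·6 + 3

(0) 12|_4 = 3·4 ↦ 3·5|_5 = 15 ⇒ 14
(1) 14|_5 = 2·5 + 4 ↦ 2·6 + 4|_6 = 16 ⇒ 15
(2) 15|_6 = 2·6 + 3 ↦ 2·7 + 3|_7 = 17 ⇒ 16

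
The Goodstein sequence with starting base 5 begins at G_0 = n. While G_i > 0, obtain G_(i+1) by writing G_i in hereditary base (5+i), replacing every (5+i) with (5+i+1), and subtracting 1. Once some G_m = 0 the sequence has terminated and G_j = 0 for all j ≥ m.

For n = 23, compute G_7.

(0) 23|_5 = 4·5 + 3 ↦ 4·6 + 3|_6 = 27 ⇒ 26
(1) 26|_6 = 4·6 + 2 ↦ 4·7 + 2|_7 = 30 ⇒ 29
(2) 29|_7 = 4·7 + 1 ↦ 4·8 + 1|_8 = 33 ⇒ 32
(3) 32|_8 = 4·8 ↦ 4·9|_9 = 36 ⇒ 35
(4) 35|_9 = 3·9 + 8 ↦ 3·10 + 8|_10 = 38 ⇒ 37
(5) 37|_10 = 3·10 + 7 ↦ 3·11 + 7|_11 = 40 ⇒ 39
(6) 39|_11 = 3·11 + 6 ↦ 3·12 + 6|_12 = 42 ⇒ 41

41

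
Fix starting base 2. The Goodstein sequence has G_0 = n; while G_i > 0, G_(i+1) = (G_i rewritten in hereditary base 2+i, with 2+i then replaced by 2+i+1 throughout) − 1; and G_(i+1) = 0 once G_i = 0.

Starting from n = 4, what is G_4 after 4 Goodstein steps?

83

base 2: 4 = 2^2; at 3: 3^3 = 27; next = 26
base 3: 26 = 2·3^2 + 2·3 + 2; at 4: 2·4^2 + 2·4 + 2 = 42; next = 41
base 4: 41 = 2·4^2 + 2·4 + 1; at 5: 2·5^2 + 2·5 + 1 = 61; next = 60
base 5: 60 = 2·5^2 + 2·5; at 6: 2·6^2 + 2·6 = 84; next = 83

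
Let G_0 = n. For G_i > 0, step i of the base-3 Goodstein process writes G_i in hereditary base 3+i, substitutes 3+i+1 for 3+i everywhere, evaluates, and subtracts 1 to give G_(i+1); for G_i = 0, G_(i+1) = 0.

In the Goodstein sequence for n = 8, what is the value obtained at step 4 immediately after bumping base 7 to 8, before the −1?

12

(0) 8|_3 = 2·3 + 2 ↦ 2·4 + 2|_4 = 10 ⇒ 9
(1) 9|_4 = 2·4 + 1 ↦ 2·5 + 1|_5 = 11 ⇒ 10
(2) 10|_5 = 2·5 ↦ 2·6|_6 = 12 ⇒ 11
(3) 11|_6 = 6 + 5 ↦ 7 + 5|_7 = 12 ⇒ 11
(4) 11|_7 = 7 + 4 ↦ 8 + 4|_8 = 12 ⇒ 11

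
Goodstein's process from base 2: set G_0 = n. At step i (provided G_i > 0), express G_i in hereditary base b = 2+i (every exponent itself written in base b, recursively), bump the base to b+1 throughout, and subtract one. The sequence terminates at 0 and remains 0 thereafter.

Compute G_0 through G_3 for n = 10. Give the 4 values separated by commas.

10, 83, 1025, 15625

base 2: 10 = 2^(2 + 1) + 2; at 3: 3^(3 + 1) + 3 = 84; next = 83
base 3: 83 = 3^(3 + 1) + 2; at 4: 4^(4 + 1) + 2 = 1026; next = 1025
base 4: 1025 = 4^(4 + 1) + 1; at 5: 5^(5 + 1) + 1 = 15626; next = 15625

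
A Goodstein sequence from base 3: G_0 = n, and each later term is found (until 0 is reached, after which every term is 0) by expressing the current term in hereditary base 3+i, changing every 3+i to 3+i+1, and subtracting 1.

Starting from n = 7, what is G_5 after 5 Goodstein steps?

7 —HB3→ 2·3 + 1 —bump→ 2·4 + 1 = 9 —(−1)→ 8
8 —HB4→ 2·4 —bump→ 2·5 = 10 —(−1)→ 9
9 —HB5→ 5 + 4 —bump→ 6 + 4 = 10 —(−1)→ 9
9 —HB6→ 6 + 3 —bump→ 7 + 3 = 10 —(−1)→ 9
9 —HB7→ 7 + 2 —bump→ 8 + 2 = 10 —(−1)→ 9
9 —HB8→ 8 + 1 —bump→ 9 + 1 = 10 —(−1)→ 9

9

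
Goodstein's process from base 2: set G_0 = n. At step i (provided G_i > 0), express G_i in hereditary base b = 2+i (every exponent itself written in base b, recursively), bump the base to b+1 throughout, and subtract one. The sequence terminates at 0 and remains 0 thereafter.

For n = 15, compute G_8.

i=0: 15 = 2^(2 + 1) + 2^2 + 2 + 1 (b=2); 2→3: 3^(3 + 1) + 3^3 + 3 + 1 = 112; 112−1 = 111
i=1: 111 = 3^(3 + 1) + 3^3 + 3 (b=3); 3→4: 4^(4 + 1) + 4^4 + 4 = 1284; 1284−1 = 1283
i=2: 1283 = 4^(4 + 1) + 4^4 + 3 (b=4); 4→5: 5^(5 + 1) + 5^5 + 3 = 18753; 18753−1 = 18752
i=3: 18752 = 5^(5 + 1) + 5^5 + 2 (b=5); 5→6: 6^(6 + 1) + 6^6 + 2 = 326594; 326594−1 = 326593
i=4: 326593 = 6^(6 + 1) + 6^6 + 1 (b=6); 6→7: 7^(7 + 1) + 7^7 + 1 = 6588345; 6588345−1 = 6588344
i=5: 6588344 = 7^(7 + 1) + 7^7 (b=7); 7→8: 8^(8 + 1) + 8^8 = 150994944; 150994944−1 = 150994943
i=6: 150994943 = 8^(8 + 1) + 7·8^7 + 7·8^6 + 7·8^5 + 7·8^4 + 7·8^3 + 7·8^2 + 7·8 + 7 (b=8); 8→9: 9^(9 + 1) + 7·9^7 + 7·9^6 + 7·9^5 + 7·9^4 + 7·9^3 + 7·9^2 + 7·9 + 7 = 3524450281; 3524450281−1 = 3524450280
i=7: 3524450280 = 9^(9 + 1) + 7·9^7 + 7·9^6 + 7·9^5 + 7·9^4 + 7·9^3 + 7·9^2 + 7·9 + 6 (b=9); 9→10: 10^(10 + 1) + 7·10^7 + 7·10^6 + 7·10^5 + 7·10^4 + 7·10^3 + 7·10^2 + 7·10 + 6 = 100077777776; 100077777776−1 = 100077777775
i=8: 100077777775 = 10^(10 + 1) + 7·10^7 + 7·10^6 + 7·10^5 + 7·10^4 + 7·10^3 + 7·10^2 + 7·10 + 5 (b=10); 10→11: 11^(11 + 1) + 7·11^7 + 7·11^6 + 7·11^5 + 7·11^4 + 7·11^3 + 7·11^2 + 7·11 + 5 = 3138578427935; 3138578427935−1 = 3138578427934

100077777775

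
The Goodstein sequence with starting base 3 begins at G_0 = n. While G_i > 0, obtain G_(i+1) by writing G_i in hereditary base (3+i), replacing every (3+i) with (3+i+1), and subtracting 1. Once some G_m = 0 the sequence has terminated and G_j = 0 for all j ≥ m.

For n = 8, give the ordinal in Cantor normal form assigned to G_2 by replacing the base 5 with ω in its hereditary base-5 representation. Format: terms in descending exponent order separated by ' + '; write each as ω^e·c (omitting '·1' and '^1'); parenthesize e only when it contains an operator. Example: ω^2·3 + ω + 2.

ω·2

i=0: 8 = 2·3 + 2 (b=3); 3→4: 2·4 + 2 = 10; 10−1 = 9
i=1: 9 = 2·4 + 1 (b=4); 4→5: 2·5 + 1 = 11; 11−1 = 10
i=2: 10 = 2·5 (b=5); 5→6: 2·6 = 12; 12−1 = 11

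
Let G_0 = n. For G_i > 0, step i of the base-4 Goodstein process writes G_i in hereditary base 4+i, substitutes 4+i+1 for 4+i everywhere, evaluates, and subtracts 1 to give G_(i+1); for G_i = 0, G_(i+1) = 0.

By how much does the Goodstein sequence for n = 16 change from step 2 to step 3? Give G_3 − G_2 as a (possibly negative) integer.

G_0=16  [base 4] 4^2  →[4↦5]→  5^2 = 25  −1 ⇒ G_1=24
G_1=24  [base 5] 4·5 + 4  →[5↦6]→  4·6 + 4 = 28  −1 ⇒ G_2=27
G_2=27  [base 6] 4·6 + 3  →[6↦7]→  4·7 + 3 = 31  −1 ⇒ G_3=30

3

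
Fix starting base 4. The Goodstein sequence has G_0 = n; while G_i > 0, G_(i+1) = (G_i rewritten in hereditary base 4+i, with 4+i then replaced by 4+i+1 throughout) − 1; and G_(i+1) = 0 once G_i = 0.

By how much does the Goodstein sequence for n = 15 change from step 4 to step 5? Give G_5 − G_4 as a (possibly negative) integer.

i=0: 15 = 3·4 + 3 (b=4); 4→5: 3·5 + 3 = 18; 18−1 = 17
i=1: 17 = 3·5 + 2 (b=5); 5→6: 3·6 + 2 = 20; 20−1 = 19
i=2: 19 = 3·6 + 1 (b=6); 6→7: 3·7 + 1 = 22; 22−1 = 21
i=3: 21 = 3·7 (b=7); 7→8: 3·8 = 24; 24−1 = 23
i=4: 23 = 2·8 + 7 (b=8); 8→9: 2·9 + 7 = 25; 25−1 = 24

1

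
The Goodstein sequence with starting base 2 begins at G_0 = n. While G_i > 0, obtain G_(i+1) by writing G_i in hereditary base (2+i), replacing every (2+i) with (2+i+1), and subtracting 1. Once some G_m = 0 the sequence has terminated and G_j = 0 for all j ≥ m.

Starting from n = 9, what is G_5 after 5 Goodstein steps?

i=0: 9 = 2^(2 + 1) + 1 (b=2); 2→3: 3^(3 + 1) + 1 = 82; 82−1 = 81
i=1: 81 = 3^(3 + 1) (b=3); 3→4: 4^(4 + 1) = 1024; 1024−1 = 1023
i=2: 1023 = 3·4^4 + 3·4^3 + 3·4^2 + 3·4 + 3 (b=4); 4→5: 3·5^5 + 3·5^3 + 3·5^2 + 3·5 + 3 = 9843; 9843−1 = 9842
i=3: 9842 = 3·5^5 + 3·5^3 + 3·5^2 + 3·5 + 2 (b=5); 5→6: 3·6^6 + 3·6^3 + 3·6^2 + 3·6 + 2 = 140744; 140744−1 = 140743
i=4: 140743 = 3·6^6 + 3·6^3 + 3·6^2 + 3·6 + 1 (b=6); 6→7: 3·7^7 + 3·7^3 + 3·7^2 + 3·7 + 1 = 2471827; 2471827−1 = 2471826
i=5: 2471826 = 3·7^7 + 3·7^3 + 3·7^2 + 3·7 (b=7); 7→8: 3·8^8 + 3·8^3 + 3·8^2 + 3·8 = 50333400; 50333400−1 = 50333399

2471826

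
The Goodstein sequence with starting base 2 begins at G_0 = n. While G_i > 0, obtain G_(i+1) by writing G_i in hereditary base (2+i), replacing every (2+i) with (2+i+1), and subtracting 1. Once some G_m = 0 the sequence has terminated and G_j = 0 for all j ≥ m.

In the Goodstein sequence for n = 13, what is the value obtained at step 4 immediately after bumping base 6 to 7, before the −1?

5765999

[0] 13 ≡ 2^(2 + 1) + 2^2 + 1 (base 2). Lift 3: 109. −1: 108.
[1] 108 ≡ 3^(3 + 1) + 3^3 (base 3). Lift 4: 1280. −1: 1279.
[2] 1279 ≡ 4^(4 + 1) + 3·4^3 + 3·4^2 + 3·4 + 3 (base 4). Lift 5: 16093. −1: 16092.
[3] 16092 ≡ 5^(5 + 1) + 3·5^3 + 3·5^2 + 3·5 + 2 (base 5). Lift 6: 280712. −1: 280711.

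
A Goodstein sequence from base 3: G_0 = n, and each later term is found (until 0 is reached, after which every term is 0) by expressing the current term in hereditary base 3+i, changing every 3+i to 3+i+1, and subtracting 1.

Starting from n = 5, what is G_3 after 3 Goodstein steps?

5

base 3: 5 = 3 + 2; at 4: 4 + 2 = 6; next = 5
base 4: 5 = 4 + 1; at 5: 5 + 1 = 6; next = 5
base 5: 5 = 5; at 6: 6 = 6; next = 5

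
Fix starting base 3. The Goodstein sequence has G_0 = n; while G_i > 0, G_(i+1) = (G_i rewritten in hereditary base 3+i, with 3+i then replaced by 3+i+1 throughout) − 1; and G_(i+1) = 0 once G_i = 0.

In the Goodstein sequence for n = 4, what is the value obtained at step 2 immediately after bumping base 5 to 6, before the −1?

4

i=0: 4 = 3 + 1 (b=3); 3→4: 4 + 1 = 5; 5−1 = 4
i=1: 4 = 4 (b=4); 4→5: 5 = 5; 5−1 = 4
i=2: 4 = 4 (b=5); 5→6: 4 = 4; 4−1 = 3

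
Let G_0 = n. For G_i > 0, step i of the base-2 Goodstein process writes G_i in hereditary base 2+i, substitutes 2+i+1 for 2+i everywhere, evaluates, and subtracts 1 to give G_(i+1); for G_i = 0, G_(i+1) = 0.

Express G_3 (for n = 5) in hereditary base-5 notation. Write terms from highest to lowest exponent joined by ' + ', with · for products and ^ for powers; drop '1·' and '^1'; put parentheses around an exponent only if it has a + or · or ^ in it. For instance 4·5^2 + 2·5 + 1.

3·5^3 + 3·5^2 + 3·5 + 2

5 —HB2→ 2^2 + 1 —bump→ 3^3 + 1 = 28 —(−1)→ 27
27 —HB3→ 3^3 —bump→ 4^4 = 256 —(−1)→ 255
255 —HB4→ 3·4^3 + 3·4^2 + 3·4 + 3 —bump→ 3·5^3 + 3·5^2 + 3·5 + 3 = 468 —(−1)→ 467
467 —HB5→ 3·5^3 + 3·5^2 + 3·5 + 2 —bump→ 3·6^3 + 3·6^2 + 3·6 + 2 = 776 —(−1)→ 775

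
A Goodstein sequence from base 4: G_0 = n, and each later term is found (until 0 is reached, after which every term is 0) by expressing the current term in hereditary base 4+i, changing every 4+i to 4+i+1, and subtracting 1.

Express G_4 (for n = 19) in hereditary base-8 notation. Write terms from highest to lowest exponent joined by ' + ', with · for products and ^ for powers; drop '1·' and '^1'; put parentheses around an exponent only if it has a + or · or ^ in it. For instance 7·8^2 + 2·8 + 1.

G_0 = 19. HB_4(19) = 4^2 + 3. Bump = 28. G_1 = 27.
G_1 = 27. HB_5(27) = 5^2 + 2. Bump = 38. G_2 = 37.
G_2 = 37. HB_6(37) = 6^2 + 1. Bump = 50. G_3 = 49.
G_3 = 49. HB_7(49) = 7^2. Bump = 64. G_4 = 63.
G_4 = 63. HB_8(63) = 7·8 + 7. Bump = 70. G_5 = 69.

7·8 + 7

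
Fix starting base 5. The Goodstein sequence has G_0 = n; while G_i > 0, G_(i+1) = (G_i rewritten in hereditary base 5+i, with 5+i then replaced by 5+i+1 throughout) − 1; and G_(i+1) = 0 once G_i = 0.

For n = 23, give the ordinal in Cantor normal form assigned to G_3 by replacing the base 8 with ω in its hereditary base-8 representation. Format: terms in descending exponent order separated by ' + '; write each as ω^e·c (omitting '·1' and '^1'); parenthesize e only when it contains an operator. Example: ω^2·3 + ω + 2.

ω·4

[0] 23 ≡ 4·5 + 3 (base 5). Lift 6: 27. −1: 26.
[1] 26 ≡ 4·6 + 2 (base 6). Lift 7: 30. −1: 29.
[2] 29 ≡ 4·7 + 1 (base 7). Lift 8: 33. −1: 32.
[3] 32 ≡ 4·8 (base 8). Lift 9: 36. −1: 35.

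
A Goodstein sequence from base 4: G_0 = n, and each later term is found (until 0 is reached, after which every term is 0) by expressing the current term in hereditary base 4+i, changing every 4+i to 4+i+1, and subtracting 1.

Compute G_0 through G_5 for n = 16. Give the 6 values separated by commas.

16 —HB4→ 4^2 —bump→ 5^2 = 25 —(−1)→ 24
24 —HB5→ 4·5 + 4 —bump→ 4·6 + 4 = 28 —(−1)→ 27
27 —HB6→ 4·6 + 3 —bump→ 4·7 + 3 = 31 —(−1)→ 30
30 —HB7→ 4·7 + 2 —bump→ 4·8 + 2 = 34 —(−1)→ 33
33 —HB8→ 4·8 + 1 —bump→ 4·9 + 1 = 37 —(−1)→ 36

16, 24, 27, 30, 33, 36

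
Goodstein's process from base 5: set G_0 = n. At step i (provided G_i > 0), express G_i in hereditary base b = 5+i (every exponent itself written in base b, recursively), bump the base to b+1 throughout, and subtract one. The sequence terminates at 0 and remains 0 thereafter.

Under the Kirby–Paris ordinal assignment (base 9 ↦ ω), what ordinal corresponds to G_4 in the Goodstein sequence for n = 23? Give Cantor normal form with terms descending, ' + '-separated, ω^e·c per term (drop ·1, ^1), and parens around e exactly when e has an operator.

G_0 = 23. HB_5(23) = 4·5 + 3. Bump = 27. G_1 = 26.
G_1 = 26. HB_6(26) = 4·6 + 2. Bump = 30. G_2 = 29.
G_2 = 29. HB_7(29) = 4·7 + 1. Bump = 33. G_3 = 32.
G_3 = 32. HB_8(32) = 4·8. Bump = 36. G_4 = 35.
G_4 = 35. HB_9(35) = 3·9 + 8. Bump = 38. G_5 = 37.

ω·3 + 8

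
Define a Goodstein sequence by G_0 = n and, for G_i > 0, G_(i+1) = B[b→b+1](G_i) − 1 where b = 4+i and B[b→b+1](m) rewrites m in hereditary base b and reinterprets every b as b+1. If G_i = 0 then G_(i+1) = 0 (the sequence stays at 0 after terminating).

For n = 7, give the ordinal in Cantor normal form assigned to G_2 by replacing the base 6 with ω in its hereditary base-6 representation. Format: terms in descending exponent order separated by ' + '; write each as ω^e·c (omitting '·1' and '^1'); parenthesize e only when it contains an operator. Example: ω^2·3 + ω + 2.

ω + 1

i=0: 7 = 4 + 3 (b=4); 4→5: 5 + 3 = 8; 8−1 = 7
i=1: 7 = 5 + 2 (b=5); 5→6: 6 + 2 = 8; 8−1 = 7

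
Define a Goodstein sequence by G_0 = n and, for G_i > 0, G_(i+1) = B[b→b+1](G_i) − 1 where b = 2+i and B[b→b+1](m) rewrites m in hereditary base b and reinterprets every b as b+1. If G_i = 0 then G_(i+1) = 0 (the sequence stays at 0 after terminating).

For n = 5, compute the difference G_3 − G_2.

G_0 = 5. HB_2(5) = 2^2 + 1. Bump = 28. G_1 = 27.
G_1 = 27. HB_3(27) = 3^3. Bump = 256. G_2 = 255.
G_2 = 255. HB_4(255) = 3·4^3 + 3·4^2 + 3·4 + 3. Bump = 468. G_3 = 467.

212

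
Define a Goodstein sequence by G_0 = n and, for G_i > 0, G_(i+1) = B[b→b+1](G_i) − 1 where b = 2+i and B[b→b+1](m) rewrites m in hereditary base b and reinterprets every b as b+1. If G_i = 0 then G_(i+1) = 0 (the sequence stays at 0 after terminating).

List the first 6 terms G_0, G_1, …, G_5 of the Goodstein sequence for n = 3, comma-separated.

3, 3, 3, 2, 1, 0

G_0 = 3. HB_2(3) = 2 + 1. Bump = 4. G_1 = 3.
G_1 = 3. HB_3(3) = 3. Bump = 4. G_2 = 3.
G_2 = 3. HB_4(3) = 3. Bump = 3. G_3 = 2.
G_3 = 2. HB_5(2) = 2. Bump = 2. G_4 = 1.
G_4 = 1. HB_6(1) = 1. Bump = 1. G_5 = 0.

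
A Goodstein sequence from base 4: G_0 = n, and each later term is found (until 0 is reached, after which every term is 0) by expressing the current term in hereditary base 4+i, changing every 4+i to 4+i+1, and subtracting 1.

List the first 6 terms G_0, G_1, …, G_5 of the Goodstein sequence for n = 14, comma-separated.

(0) 14|_4 = 3·4 + 2 ↦ 3·5 + 2|_5 = 17 ⇒ 16
(1) 16|_5 = 3·5 + 1 ↦ 3·6 + 1|_6 = 19 ⇒ 18
(2) 18|_6 = 3·6 ↦ 3·7|_7 = 21 ⇒ 20
(3) 20|_7 = 2·7 + 6 ↦ 2·8 + 6|_8 = 22 ⇒ 21
(4) 21|_8 = 2·8 + 5 ↦ 2·9 + 5|_9 = 23 ⇒ 22

14, 16, 18, 20, 21, 22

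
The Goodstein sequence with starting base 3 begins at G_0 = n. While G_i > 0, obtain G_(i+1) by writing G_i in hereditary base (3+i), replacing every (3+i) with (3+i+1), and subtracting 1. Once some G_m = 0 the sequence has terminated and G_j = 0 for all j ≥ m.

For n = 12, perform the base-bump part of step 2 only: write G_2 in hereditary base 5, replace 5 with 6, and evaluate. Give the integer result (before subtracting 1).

38

G_0=12  [base 3] 3^2 + 3  →[3↦4]→  4^2 + 4 = 20  −1 ⇒ G_1=19
G_1=19  [base 4] 4^2 + 3  →[4↦5]→  5^2 + 3 = 28  −1 ⇒ G_2=27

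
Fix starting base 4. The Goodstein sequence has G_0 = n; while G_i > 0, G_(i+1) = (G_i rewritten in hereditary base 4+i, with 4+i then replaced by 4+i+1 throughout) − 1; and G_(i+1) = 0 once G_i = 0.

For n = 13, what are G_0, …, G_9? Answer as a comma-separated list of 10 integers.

step 0: 13 = 3·4 + 1; sub 5 for 4: 3·5 + 1; = 16; G_1 = 16−1 = 15
step 1: 15 = 3·5; sub 6 for 5: 3·6; = 18; G_2 = 18−1 = 17
step 2: 17 = 2·6 + 5; sub 7 for 6: 2·7 + 5; = 19; G_3 = 19−1 = 18
step 3: 18 = 2·7 + 4; sub 8 for 7: 2·8 + 4; = 20; G_4 = 20−1 = 19
step 4: 19 = 2·8 + 3; sub 9 for 8: 2·9 + 3; = 21; G_5 = 21−1 = 20
step 5: 20 = 2·9 + 2; sub 10 for 9: 2·10 + 2; = 22; G_6 = 22−1 = 21
step 6: 21 = 2·10 + 1; sub 11 for 10: 2·11 + 1; = 23; G_7 = 23−1 = 22
step 7: 22 = 2·11; sub 12 for 11: 2·12; = 24; G_8 = 24−1 = 23
step 8: 23 = 12 + 11; sub 13 for 12: 13 + 11; = 24; G_9 = 24−1 = 23

13, 15, 17, 18, 19, 20, 21, 22, 23, 23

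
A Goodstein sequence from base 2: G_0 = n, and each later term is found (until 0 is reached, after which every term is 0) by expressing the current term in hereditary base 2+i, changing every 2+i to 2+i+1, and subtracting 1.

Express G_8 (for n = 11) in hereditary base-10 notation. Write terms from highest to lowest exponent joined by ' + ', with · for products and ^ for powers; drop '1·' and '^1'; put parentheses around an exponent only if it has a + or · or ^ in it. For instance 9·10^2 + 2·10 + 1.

7·10^10 + 7·10^7 + 7·10^6 + 7·10^5 + 7·10^4 + 7·10^3 + 7·10^2 + 7·10 + 5

step 0: 11 = 2^(2 + 1) + 2 + 1; sub 3 for 2: 3^(3 + 1) + 3 + 1; = 85; G_1 = 85−1 = 84
step 1: 84 = 3^(3 + 1) + 3; sub 4 for 3: 4^(4 + 1) + 4; = 1028; G_2 = 1028−1 = 1027
step 2: 1027 = 4^(4 + 1) + 3; sub 5 for 4: 5^(5 + 1) + 3; = 15628; G_3 = 15628−1 = 15627
step 3: 15627 = 5^(5 + 1) + 2; sub 6 for 5: 6^(6 + 1) + 2; = 279938; G_4 = 279938−1 = 279937
step 4: 279937 = 6^(6 + 1) + 1; sub 7 for 6: 7^(7 + 1) + 1; = 5764802; G_5 = 5764802−1 = 5764801
step 5: 5764801 = 7^(7 + 1); sub 8 for 7: 8^(8 + 1); = 134217728; G_6 = 134217728−1 = 134217727
step 6: 134217727 = 7·8^8 + 7·8^7 + 7·8^6 + 7·8^5 + 7·8^4 + 7·8^3 + 7·8^2 + 7·8 + 7; sub 9 for 8: 7·9^9 + 7·9^7 + 7·9^6 + 7·9^5 + 7·9^4 + 7·9^3 + 7·9^2 + 7·9 + 7; = 2749609303; G_7 = 2749609303−1 = 2749609302
step 7: 2749609302 = 7·9^9 + 7·9^7 + 7·9^6 + 7·9^5 + 7·9^4 + 7·9^3 + 7·9^2 + 7·9 + 6; sub 10 for 9: 7·10^10 + 7·10^7 + 7·10^6 + 7·10^5 + 7·10^4 + 7·10^3 + 7·10^2 + 7·10 + 6; = 70077777776; G_8 = 70077777776−1 = 70077777775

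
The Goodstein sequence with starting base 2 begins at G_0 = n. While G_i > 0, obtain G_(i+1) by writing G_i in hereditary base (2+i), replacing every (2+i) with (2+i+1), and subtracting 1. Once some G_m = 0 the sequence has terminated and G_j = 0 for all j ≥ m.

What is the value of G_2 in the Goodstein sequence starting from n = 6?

[0] 6 ≡ 2^2 + 2 (base 2). Lift 3: 30. −1: 29.
[1] 29 ≡ 3^3 + 2 (base 3). Lift 4: 258. −1: 257.
[2] 257 ≡ 4^4 + 1 (base 4). Lift 5: 3126. −1: 3125.

257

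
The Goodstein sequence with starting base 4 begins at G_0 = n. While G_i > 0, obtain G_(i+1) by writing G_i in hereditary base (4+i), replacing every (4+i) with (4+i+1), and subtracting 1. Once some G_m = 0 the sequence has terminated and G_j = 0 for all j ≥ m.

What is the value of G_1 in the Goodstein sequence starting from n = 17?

17 —HB4→ 4^2 + 1 —bump→ 5^2 + 1 = 26 —(−1)→ 25
25 —HB5→ 5^2 —bump→ 6^2 = 36 —(−1)→ 35

25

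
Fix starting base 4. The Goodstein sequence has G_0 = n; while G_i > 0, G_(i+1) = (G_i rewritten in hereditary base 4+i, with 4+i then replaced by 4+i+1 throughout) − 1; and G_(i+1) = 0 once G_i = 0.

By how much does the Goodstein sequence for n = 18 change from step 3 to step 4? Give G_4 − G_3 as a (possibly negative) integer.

G_0=18  [base 4] 4^2 + 2  →[4↦5]→  5^2 + 2 = 27  −1 ⇒ G_1=26
G_1=26  [base 5] 5^2 + 1  →[5↦6]→  6^2 + 1 = 37  −1 ⇒ G_2=36
G_2=36  [base 6] 6^2  →[6↦7]→  7^2 = 49  −1 ⇒ G_3=48
G_3=48  [base 7] 6·7 + 6  →[7↦8]→  6·8 + 6 = 54  −1 ⇒ G_4=53

5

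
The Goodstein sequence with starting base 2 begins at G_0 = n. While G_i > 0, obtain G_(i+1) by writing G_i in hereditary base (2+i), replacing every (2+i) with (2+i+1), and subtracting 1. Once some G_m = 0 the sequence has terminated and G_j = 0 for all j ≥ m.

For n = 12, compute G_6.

G_0=12  [base 2] 2^(2 + 1) + 2^2  →[2↦3]→  3^(3 + 1) + 3^3 = 108  −1 ⇒ G_1=107
G_1=107  [base 3] 3^(3 + 1) + 2·3^2 + 2·3 + 2  →[3↦4]→  4^(4 + 1) + 2·4^2 + 2·4 + 2 = 1066  −1 ⇒ G_2=1065
G_2=1065  [base 4] 4^(4 + 1) + 2·4^2 + 2·4 + 1  →[4↦5]→  5^(5 + 1) + 2·5^2 + 2·5 + 1 = 15686  −1 ⇒ G_3=15685
G_3=15685  [base 5] 5^(5 + 1) + 2·5^2 + 2·5  →[5↦6]→  6^(6 + 1) + 2·6^2 + 2·6 = 280020  −1 ⇒ G_4=280019
G_4=280019  [base 6] 6^(6 + 1) + 2·6^2 + 6 + 5  →[6↦7]→  7^(7 + 1) + 2·7^2 + 7 + 5 = 5764911  −1 ⇒ G_5=5764910
G_5=5764910  [base 7] 7^(7 + 1) + 2·7^2 + 7 + 4  →[7↦8]→  8^(8 + 1) + 2·8^2 + 8 + 4 = 134217868  −1 ⇒ G_6=134217867

134217867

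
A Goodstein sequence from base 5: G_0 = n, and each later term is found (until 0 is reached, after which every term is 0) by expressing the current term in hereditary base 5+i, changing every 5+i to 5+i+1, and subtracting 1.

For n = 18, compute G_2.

22

(0) 18|_5 = 3·5 + 3 ↦ 3·6 + 3|_6 = 21 ⇒ 20
(1) 20|_6 = 3·6 + 2 ↦ 3·7 + 2|_7 = 23 ⇒ 22
(2) 22|_7 = 3·7 + 1 ↦ 3·8 + 1|_8 = 25 ⇒ 24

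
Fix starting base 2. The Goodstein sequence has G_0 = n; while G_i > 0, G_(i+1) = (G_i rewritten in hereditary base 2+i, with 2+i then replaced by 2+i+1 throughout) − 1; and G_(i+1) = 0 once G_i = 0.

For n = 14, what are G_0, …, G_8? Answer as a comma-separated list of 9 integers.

14, 110, 1281, 18750, 326591, 5862840, 134404971, 3487116548, 100000555551

[0] 14 ≡ 2^(2 + 1) + 2^2 + 2 (base 2). Lift 3: 111. −1: 110.
[1] 110 ≡ 3^(3 + 1) + 3^3 + 2 (base 3). Lift 4: 1282. −1: 1281.
[2] 1281 ≡ 4^(4 + 1) + 4^4 + 1 (base 4). Lift 5: 18751. −1: 18750.
[3] 18750 ≡ 5^(5 + 1) + 5^5 (base 5). Lift 6: 326592. −1: 326591.
[4] 326591 ≡ 6^(6 + 1) + 5·6^5 + 5·6^4 + 5·6^3 + 5·6^2 + 5·6 + 5 (base 6). Lift 7: 5862841. −1: 5862840.
[5] 5862840 ≡ 7^(7 + 1) + 5·7^5 + 5·7^4 + 5·7^3 + 5·7^2 + 5·7 + 4 (base 7). Lift 8: 134404972. −1: 134404971.
[6] 134404971 ≡ 8^(8 + 1) + 5·8^5 + 5·8^4 + 5·8^3 + 5·8^2 + 5·8 + 3 (base 8). Lift 9: 3487116549. −1: 3487116548.
[7] 3487116548 ≡ 9^(9 + 1) + 5·9^5 + 5·9^4 + 5·9^3 + 5·9^2 + 5·9 + 2 (base 9). Lift 10: 100000555552. −1: 100000555551.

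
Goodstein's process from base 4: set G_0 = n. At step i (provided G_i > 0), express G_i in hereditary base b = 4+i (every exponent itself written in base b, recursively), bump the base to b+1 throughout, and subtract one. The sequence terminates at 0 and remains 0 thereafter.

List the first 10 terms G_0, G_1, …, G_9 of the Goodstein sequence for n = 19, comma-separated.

step 0: 19 = 4^2 + 3; sub 5 for 4: 5^2 + 3; = 28; G_1 = 28−1 = 27
step 1: 27 = 5^2 + 2; sub 6 for 5: 6^2 + 2; = 38; G_2 = 38−1 = 37
step 2: 37 = 6^2 + 1; sub 7 for 6: 7^2 + 1; = 50; G_3 = 50−1 = 49
step 3: 49 = 7^2; sub 8 for 7: 8^2; = 64; G_4 = 64−1 = 63
step 4: 63 = 7·8 + 7; sub 9 for 8: 7·9 + 7; = 70; G_5 = 70−1 = 69
step 5: 69 = 7·9 + 6; sub 10 for 9: 7·10 + 6; = 76; G_6 = 76−1 = 75
step 6: 75 = 7·10 + 5; sub 11 for 10: 7·11 + 5; = 82; G_7 = 82−1 = 81
step 7: 81 = 7·11 + 4; sub 12 for 11: 7·12 + 4; = 88; G_8 = 88−1 = 87
step 8: 87 = 7·12 + 3; sub 13 for 12: 7·13 + 3; = 94; G_9 = 94−1 = 93

19, 27, 37, 49, 63, 69, 75, 81, 87, 93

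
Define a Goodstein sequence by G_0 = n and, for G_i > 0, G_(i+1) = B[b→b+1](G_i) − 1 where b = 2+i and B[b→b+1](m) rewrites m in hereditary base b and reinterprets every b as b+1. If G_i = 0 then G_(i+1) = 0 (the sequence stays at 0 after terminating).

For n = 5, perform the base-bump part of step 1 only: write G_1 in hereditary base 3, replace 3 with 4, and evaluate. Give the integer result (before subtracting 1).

256

i=0: 5 = 2^2 + 1 (b=2); 2→3: 3^3 + 1 = 28; 28−1 = 27
i=1: 27 = 3^3 (b=3); 3→4: 4^4 = 256; 256−1 = 255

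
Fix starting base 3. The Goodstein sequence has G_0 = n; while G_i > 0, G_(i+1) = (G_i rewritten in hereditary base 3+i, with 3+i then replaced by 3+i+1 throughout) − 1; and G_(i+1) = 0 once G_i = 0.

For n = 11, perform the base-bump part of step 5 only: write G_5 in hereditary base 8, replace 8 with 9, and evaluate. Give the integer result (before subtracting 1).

48

step 0: 11 = 3^2 + 2; sub 4 for 3: 4^2 + 2; = 18; G_1 = 18−1 = 17
step 1: 17 = 4^2 + 1; sub 5 for 4: 5^2 + 1; = 26; G_2 = 26−1 = 25
step 2: 25 = 5^2; sub 6 for 5: 6^2; = 36; G_3 = 36−1 = 35
step 3: 35 = 5·6 + 5; sub 7 for 6: 5·7 + 5; = 40; G_4 = 40−1 = 39
step 4: 39 = 5·7 + 4; sub 8 for 7: 5·8 + 4; = 44; G_5 = 44−1 = 43
step 5: 43 = 5·8 + 3; sub 9 for 8: 5·9 + 3; = 48; G_6 = 48−1 = 47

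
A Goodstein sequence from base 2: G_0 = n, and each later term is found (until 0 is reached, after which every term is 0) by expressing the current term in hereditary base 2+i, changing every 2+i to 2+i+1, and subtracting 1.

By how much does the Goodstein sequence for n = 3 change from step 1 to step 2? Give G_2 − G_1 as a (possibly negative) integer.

G_0=3  [base 2] 2 + 1  →[2↦3]→  3 + 1 = 4  −1 ⇒ G_1=3
G_1=3  [base 3] 3  →[3↦4]→  4 = 4  −1 ⇒ G_2=3

0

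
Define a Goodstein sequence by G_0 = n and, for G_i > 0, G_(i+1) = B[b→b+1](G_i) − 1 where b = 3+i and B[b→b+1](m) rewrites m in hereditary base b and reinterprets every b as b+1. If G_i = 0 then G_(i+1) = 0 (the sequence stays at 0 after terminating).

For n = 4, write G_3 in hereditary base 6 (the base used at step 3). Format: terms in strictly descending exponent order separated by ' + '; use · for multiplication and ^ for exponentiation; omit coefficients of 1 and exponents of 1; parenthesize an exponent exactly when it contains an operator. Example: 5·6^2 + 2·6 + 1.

3

G_0=4  [base 3] 3 + 1  →[3↦4]→  4 + 1 = 5  −1 ⇒ G_1=4
G_1=4  [base 4] 4  →[4↦5]→  5 = 5  −1 ⇒ G_2=4
G_2=4  [base 5] 4  →[5↦6]→  4 = 4  −1 ⇒ G_3=3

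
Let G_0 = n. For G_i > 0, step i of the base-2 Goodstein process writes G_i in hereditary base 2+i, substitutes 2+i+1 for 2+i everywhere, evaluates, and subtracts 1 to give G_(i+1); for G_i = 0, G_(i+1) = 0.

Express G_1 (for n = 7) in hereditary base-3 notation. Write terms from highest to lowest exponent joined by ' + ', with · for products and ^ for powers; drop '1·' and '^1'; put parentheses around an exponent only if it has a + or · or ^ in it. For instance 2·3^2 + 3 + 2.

(0) 7|_2 = 2^2 + 2 + 1 ↦ 3^3 + 3 + 1|_3 = 31 ⇒ 30
(1) 30|_3 = 3^3 + 3 ↦ 4^4 + 4|_4 = 260 ⇒ 259

3^3 + 3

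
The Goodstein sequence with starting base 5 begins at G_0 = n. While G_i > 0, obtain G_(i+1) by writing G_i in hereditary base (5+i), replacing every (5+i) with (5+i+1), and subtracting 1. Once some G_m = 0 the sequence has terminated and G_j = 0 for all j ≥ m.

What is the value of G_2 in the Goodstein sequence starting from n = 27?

49

step 0: 27 = 5^2 + 2; sub 6 for 5: 6^2 + 2; = 38; G_1 = 38−1 = 37
step 1: 37 = 6^2 + 1; sub 7 for 6: 7^2 + 1; = 50; G_2 = 50−1 = 49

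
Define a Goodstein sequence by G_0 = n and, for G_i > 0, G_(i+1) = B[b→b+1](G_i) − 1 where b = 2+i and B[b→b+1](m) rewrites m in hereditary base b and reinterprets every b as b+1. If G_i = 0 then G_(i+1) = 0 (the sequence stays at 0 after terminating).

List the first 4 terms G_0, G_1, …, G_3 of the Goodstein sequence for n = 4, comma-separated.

4, 26, 41, 60

G_0 = 4. HB_2(4) = 2^2. Bump = 27. G_1 = 26.
G_1 = 26. HB_3(26) = 2·3^2 + 2·3 + 2. Bump = 42. G_2 = 41.
G_2 = 41. HB_4(41) = 2·4^2 + 2·4 + 1. Bump = 61. G_3 = 60.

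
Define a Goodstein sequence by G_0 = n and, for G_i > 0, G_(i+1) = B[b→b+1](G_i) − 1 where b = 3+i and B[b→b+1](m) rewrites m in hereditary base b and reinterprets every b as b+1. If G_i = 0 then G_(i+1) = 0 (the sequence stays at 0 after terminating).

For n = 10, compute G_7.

39

i=0: 10 = 3^2 + 1 (b=3); 3→4: 4^2 + 1 = 17; 17−1 = 16
i=1: 16 = 4^2 (b=4); 4→5: 5^2 = 25; 25−1 = 24
i=2: 24 = 4·5 + 4 (b=5); 5→6: 4·6 + 4 = 28; 28−1 = 27
i=3: 27 = 4·6 + 3 (b=6); 6→7: 4·7 + 3 = 31; 31−1 = 30
i=4: 30 = 4·7 + 2 (b=7); 7→8: 4·8 + 2 = 34; 34−1 = 33
i=5: 33 = 4·8 + 1 (b=8); 8→9: 4·9 + 1 = 37; 37−1 = 36
i=6: 36 = 4·9 (b=9); 9→10: 4·10 = 40; 40−1 = 39
i=7: 39 = 3·10 + 9 (b=10); 10→11: 3·11 + 9 = 42; 42−1 = 41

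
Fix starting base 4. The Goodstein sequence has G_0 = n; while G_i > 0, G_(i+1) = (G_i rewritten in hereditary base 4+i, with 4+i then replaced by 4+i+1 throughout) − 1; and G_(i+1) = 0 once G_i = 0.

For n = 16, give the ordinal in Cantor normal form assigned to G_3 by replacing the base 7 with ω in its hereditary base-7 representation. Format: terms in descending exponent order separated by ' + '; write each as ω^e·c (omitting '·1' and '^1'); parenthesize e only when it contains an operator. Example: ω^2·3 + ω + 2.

16 —HB4→ 4^2 —bump→ 5^2 = 25 —(−1)→ 24
24 —HB5→ 4·5 + 4 —bump→ 4·6 + 4 = 28 —(−1)→ 27
27 —HB6→ 4·6 + 3 —bump→ 4·7 + 3 = 31 —(−1)→ 30
30 —HB7→ 4·7 + 2 —bump→ 4·8 + 2 = 34 —(−1)→ 33

ω·4 + 2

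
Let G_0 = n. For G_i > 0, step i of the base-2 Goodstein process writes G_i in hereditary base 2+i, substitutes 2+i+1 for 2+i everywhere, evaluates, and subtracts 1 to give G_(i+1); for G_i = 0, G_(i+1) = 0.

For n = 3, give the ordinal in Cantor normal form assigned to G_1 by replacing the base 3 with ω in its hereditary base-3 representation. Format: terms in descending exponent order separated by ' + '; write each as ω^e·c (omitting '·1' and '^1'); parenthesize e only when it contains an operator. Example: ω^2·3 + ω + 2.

ω

G_0=3  [base 2] 2 + 1  →[2↦3]→  3 + 1 = 4  −1 ⇒ G_1=3
G_1=3  [base 3] 3  →[3↦4]→  4 = 4  −1 ⇒ G_2=3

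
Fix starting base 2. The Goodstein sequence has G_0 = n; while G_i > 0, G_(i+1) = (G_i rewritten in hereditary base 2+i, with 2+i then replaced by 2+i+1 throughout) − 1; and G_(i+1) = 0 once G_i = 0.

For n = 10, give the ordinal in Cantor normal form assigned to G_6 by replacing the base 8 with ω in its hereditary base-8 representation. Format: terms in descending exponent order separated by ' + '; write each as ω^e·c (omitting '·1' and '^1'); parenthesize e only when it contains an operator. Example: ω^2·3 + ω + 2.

ω^ω·5 + ω^5·5 + ω^4·5 + ω^3·5 + ω^2·5 + ω·5 + 3

G_0 = 10. HB_2(10) = 2^(2 + 1) + 2. Bump = 84. G_1 = 83.
G_1 = 83. HB_3(83) = 3^(3 + 1) + 2. Bump = 1026. G_2 = 1025.
G_2 = 1025. HB_4(1025) = 4^(4 + 1) + 1. Bump = 15626. G_3 = 15625.
G_3 = 15625. HB_5(15625) = 5^(5 + 1). Bump = 279936. G_4 = 279935.
G_4 = 279935. HB_6(279935) = 5·6^6 + 5·6^5 + 5·6^4 + 5·6^3 + 5·6^2 + 5·6 + 5. Bump = 4215755. G_5 = 4215754.
G_5 = 4215754. HB_7(4215754) = 5·7^7 + 5·7^5 + 5·7^4 + 5·7^3 + 5·7^2 + 5·7 + 4. Bump = 84073324. G_6 = 84073323.
G_6 = 84073323. HB_8(84073323) = 5·8^8 + 5·8^5 + 5·8^4 + 5·8^3 + 5·8^2 + 5·8 + 3. Bump = 1937434593. G_7 = 1937434592.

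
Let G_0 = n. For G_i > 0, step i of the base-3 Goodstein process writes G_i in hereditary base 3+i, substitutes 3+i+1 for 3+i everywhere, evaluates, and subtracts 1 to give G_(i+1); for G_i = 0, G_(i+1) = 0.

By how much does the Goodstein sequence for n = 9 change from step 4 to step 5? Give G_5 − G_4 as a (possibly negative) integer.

G_0 = 9. HB_3(9) = 3^2. Bump = 16. G_1 = 15.
G_1 = 15. HB_4(15) = 3·4 + 3. Bump = 18. G_2 = 17.
G_2 = 17. HB_5(17) = 3·5 + 2. Bump = 20. G_3 = 19.
G_3 = 19. HB_6(19) = 3·6 + 1. Bump = 22. G_4 = 21.
G_4 = 21. HB_7(21) = 3·7. Bump = 24. G_5 = 23.

2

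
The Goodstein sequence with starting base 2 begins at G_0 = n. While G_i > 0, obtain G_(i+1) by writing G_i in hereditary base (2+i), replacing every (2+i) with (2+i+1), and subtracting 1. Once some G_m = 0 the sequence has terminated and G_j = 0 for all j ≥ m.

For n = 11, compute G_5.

5764801

[0] 11 ≡ 2^(2 + 1) + 2 + 1 (base 2). Lift 3: 85. −1: 84.
[1] 84 ≡ 3^(3 + 1) + 3 (base 3). Lift 4: 1028. −1: 1027.
[2] 1027 ≡ 4^(4 + 1) + 3 (base 4). Lift 5: 15628. −1: 15627.
[3] 15627 ≡ 5^(5 + 1) + 2 (base 5). Lift 6: 279938. −1: 279937.
[4] 279937 ≡ 6^(6 + 1) + 1 (base 6). Lift 7: 5764802. −1: 5764801.
[5] 5764801 ≡ 7^(7 + 1) (base 7). Lift 8: 134217728. −1: 134217727.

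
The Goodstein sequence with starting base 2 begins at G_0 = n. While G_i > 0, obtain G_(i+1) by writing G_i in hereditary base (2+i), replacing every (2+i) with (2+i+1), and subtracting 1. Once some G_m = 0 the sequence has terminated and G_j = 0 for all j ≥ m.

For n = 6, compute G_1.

G_0 = 6. HB_2(6) = 2^2 + 2. Bump = 30. G_1 = 29.
G_1 = 29. HB_3(29) = 3^3 + 2. Bump = 258. G_2 = 257.

29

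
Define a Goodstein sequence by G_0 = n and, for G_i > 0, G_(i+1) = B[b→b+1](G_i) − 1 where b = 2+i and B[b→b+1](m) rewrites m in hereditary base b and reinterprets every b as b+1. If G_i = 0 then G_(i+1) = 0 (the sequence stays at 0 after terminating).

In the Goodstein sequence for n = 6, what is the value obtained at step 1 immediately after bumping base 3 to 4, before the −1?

258

[0] 6 ≡ 2^2 + 2 (base 2). Lift 3: 30. −1: 29.
[1] 29 ≡ 3^3 + 2 (base 3). Lift 4: 258. −1: 257.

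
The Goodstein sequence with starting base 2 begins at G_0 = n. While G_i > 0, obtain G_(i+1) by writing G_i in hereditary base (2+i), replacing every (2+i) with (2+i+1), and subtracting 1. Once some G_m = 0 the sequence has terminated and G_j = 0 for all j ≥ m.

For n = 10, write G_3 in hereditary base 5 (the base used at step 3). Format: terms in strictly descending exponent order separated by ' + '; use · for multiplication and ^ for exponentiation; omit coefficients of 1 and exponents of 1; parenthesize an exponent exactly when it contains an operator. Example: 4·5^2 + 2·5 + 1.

5^(5 + 1)

G_0=10  [base 2] 2^(2 + 1) + 2  →[2↦3]→  3^(3 + 1) + 3 = 84  −1 ⇒ G_1=83
G_1=83  [base 3] 3^(3 + 1) + 2  →[3↦4]→  4^(4 + 1) + 2 = 1026  −1 ⇒ G_2=1025
G_2=1025  [base 4] 4^(4 + 1) + 1  →[4↦5]→  5^(5 + 1) + 1 = 15626  −1 ⇒ G_3=15625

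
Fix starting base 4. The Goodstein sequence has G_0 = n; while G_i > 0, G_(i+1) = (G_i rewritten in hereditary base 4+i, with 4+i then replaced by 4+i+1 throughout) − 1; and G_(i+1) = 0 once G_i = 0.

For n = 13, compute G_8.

G_0=13  [base 4] 3·4 + 1  →[4↦5]→  3·5 + 1 = 16  −1 ⇒ G_1=15
G_1=15  [base 5] 3·5  →[5↦6]→  3·6 = 18  −1 ⇒ G_2=17
G_2=17  [base 6] 2·6 + 5  →[6↦7]→  2·7 + 5 = 19  −1 ⇒ G_3=18
G_3=18  [base 7] 2·7 + 4  →[7↦8]→  2·8 + 4 = 20  −1 ⇒ G_4=19
G_4=19  [base 8] 2·8 + 3  →[8↦9]→  2·9 + 3 = 21  −1 ⇒ G_5=20
G_5=20  [base 9] 2·9 + 2  →[9↦10]→  2·10 + 2 = 22  −1 ⇒ G_6=21
G_6=21  [base 10] 2·10 + 1  →[10↦11]→  2·11 + 1 = 23  −1 ⇒ G_7=22
G_7=22  [base 11] 2·11  →[11↦12]→  2·12 = 24  −1 ⇒ G_8=23
G_8=23  [base 12] 12 + 11  →[12↦13]→  13 + 11 = 24  −1 ⇒ G_9=23

23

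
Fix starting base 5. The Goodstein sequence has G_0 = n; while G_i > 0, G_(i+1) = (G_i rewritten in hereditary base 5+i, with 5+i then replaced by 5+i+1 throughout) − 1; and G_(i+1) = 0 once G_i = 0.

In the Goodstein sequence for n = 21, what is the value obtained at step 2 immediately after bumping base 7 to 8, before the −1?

step 0: 21 = 4·5 + 1; sub 6 for 5: 4·6 + 1; = 25; G_1 = 25−1 = 24
step 1: 24 = 4·6; sub 7 for 6: 4·7; = 28; G_2 = 28−1 = 27
step 2: 27 = 3·7 + 6; sub 8 for 7: 3·8 + 6; = 30; G_3 = 30−1 = 29

30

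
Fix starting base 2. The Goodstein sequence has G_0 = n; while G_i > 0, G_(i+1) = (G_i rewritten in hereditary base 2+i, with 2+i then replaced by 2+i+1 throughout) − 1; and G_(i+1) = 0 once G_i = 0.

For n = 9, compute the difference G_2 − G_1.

942

step 0: 9 = 2^(2 + 1) + 1; sub 3 for 2: 3^(3 + 1) + 1; = 82; G_1 = 82−1 = 81
step 1: 81 = 3^(3 + 1); sub 4 for 3: 4^(4 + 1); = 1024; G_2 = 1024−1 = 1023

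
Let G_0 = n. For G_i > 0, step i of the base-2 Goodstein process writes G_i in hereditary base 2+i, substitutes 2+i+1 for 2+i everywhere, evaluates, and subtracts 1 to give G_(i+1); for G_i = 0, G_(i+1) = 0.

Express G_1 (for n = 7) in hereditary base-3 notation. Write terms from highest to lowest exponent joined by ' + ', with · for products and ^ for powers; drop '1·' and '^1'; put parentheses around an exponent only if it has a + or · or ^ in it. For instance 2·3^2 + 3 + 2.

3^3 + 3

[0] 7 ≡ 2^2 + 2 + 1 (base 2). Lift 3: 31. −1: 30.
[1] 30 ≡ 3^3 + 3 (base 3). Lift 4: 260. −1: 259.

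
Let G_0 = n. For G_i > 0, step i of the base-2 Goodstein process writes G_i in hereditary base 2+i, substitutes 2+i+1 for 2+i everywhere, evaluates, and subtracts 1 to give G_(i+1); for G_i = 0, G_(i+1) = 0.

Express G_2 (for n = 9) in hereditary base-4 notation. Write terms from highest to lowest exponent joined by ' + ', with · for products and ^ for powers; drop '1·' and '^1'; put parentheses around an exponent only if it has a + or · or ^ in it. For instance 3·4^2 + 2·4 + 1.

base 2: 9 = 2^(2 + 1) + 1; at 3: 3^(3 + 1) + 1 = 82; next = 81
base 3: 81 = 3^(3 + 1); at 4: 4^(4 + 1) = 1024; next = 1023

3·4^4 + 3·4^3 + 3·4^2 + 3·4 + 3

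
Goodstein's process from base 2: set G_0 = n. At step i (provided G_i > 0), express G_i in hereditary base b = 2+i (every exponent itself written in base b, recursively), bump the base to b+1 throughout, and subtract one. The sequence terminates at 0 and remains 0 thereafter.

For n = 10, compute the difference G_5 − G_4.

3935819

[0] 10 ≡ 2^(2 + 1) + 2 (base 2). Lift 3: 84. −1: 83.
[1] 83 ≡ 3^(3 + 1) + 2 (base 3). Lift 4: 1026. −1: 1025.
[2] 1025 ≡ 4^(4 + 1) + 1 (base 4). Lift 5: 15626. −1: 15625.
[3] 15625 ≡ 5^(5 + 1) (base 5). Lift 6: 279936. −1: 279935.
[4] 279935 ≡ 5·6^6 + 5·6^5 + 5·6^4 + 5·6^3 + 5·6^2 + 5·6 + 5 (base 6). Lift 7: 4215755. −1: 4215754.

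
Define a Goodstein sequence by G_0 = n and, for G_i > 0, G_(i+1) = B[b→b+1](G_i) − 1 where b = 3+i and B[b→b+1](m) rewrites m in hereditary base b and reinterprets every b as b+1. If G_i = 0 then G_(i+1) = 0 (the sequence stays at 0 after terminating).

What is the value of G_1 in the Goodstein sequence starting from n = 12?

19

base 3: 12 = 3^2 + 3; at 4: 4^2 + 4 = 20; next = 19
base 4: 19 = 4^2 + 3; at 5: 5^2 + 3 = 28; next = 27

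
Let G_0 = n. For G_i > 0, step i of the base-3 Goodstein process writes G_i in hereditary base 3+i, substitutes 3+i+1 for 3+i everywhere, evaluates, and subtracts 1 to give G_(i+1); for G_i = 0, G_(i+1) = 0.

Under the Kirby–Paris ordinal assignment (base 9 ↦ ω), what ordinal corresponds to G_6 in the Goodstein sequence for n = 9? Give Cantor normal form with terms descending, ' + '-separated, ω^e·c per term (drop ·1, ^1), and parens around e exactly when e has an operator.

ω·2 + 6

i=0: 9 = 3^2 (b=3); 3→4: 4^2 = 16; 16−1 = 15
i=1: 15 = 3·4 + 3 (b=4); 4→5: 3·5 + 3 = 18; 18−1 = 17
i=2: 17 = 3·5 + 2 (b=5); 5→6: 3·6 + 2 = 20; 20−1 = 19
i=3: 19 = 3·6 + 1 (b=6); 6→7: 3·7 + 1 = 22; 22−1 = 21
i=4: 21 = 3·7 (b=7); 7→8: 3·8 = 24; 24−1 = 23
i=5: 23 = 2·8 + 7 (b=8); 8→9: 2·9 + 7 = 25; 25−1 = 24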